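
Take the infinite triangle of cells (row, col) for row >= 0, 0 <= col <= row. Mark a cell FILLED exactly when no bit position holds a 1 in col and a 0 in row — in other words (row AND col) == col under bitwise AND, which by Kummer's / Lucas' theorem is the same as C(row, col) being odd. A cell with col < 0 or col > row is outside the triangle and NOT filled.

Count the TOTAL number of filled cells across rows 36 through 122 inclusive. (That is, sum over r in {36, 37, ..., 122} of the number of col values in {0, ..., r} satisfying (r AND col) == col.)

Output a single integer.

Answer: 1574

Derivation:
r36=100100 pc2: +4 =4
r37=100101 pc3: +8 =12
r38=100110 pc3: +8 =20
r39=100111 pc4: +16 =36
r40=101000 pc2: +4 =40
r41=101001 pc3: +8 =48
r42=101010 pc3: +8 =56
r43=101011 pc4: +16 =72
r44=101100 pc3: +8 =80
r45=101101 pc4: +16 =96
r46=101110 pc4: +16 =112
r47=101111 pc5: +32 =144
r48=110000 pc2: +4 =148
r49=110001 pc3: +8 =156
r50=110010 pc3: +8 =164
r51=110011 pc4: +16 =180
r52=110100 pc3: +8 =188
r53=110101 pc4: +16 =204
r54=110110 pc4: +16 =220
r55=110111 pc5: +32 =252
r56=111000 pc3: +8 =260
r57=111001 pc4: +16 =276
r58=111010 pc4: +16 =292
r59=111011 pc5: +32 =324
r60=111100 pc4: +16 =340
r61=111101 pc5: +32 =372
r62=111110 pc5: +32 =404
r63=111111 pc6: +64 =468
r64=1000000 pc1: +2 =470
r65=1000001 pc2: +4 =474
r66=1000010 pc2: +4 =478
r67=1000011 pc3: +8 =486
r68=1000100 pc2: +4 =490
r69=1000101 pc3: +8 =498
r70=1000110 pc3: +8 =506
r71=1000111 pc4: +16 =522
r72=1001000 pc2: +4 =526
r73=1001001 pc3: +8 =534
r74=1001010 pc3: +8 =542
r75=1001011 pc4: +16 =558
r76=1001100 pc3: +8 =566
r77=1001101 pc4: +16 =582
r78=1001110 pc4: +16 =598
r79=1001111 pc5: +32 =630
r80=1010000 pc2: +4 =634
r81=1010001 pc3: +8 =642
r82=1010010 pc3: +8 =650
r83=1010011 pc4: +16 =666
r84=1010100 pc3: +8 =674
r85=1010101 pc4: +16 =690
r86=1010110 pc4: +16 =706
r87=1010111 pc5: +32 =738
r88=1011000 pc3: +8 =746
r89=1011001 pc4: +16 =762
r90=1011010 pc4: +16 =778
r91=1011011 pc5: +32 =810
r92=1011100 pc4: +16 =826
r93=1011101 pc5: +32 =858
r94=1011110 pc5: +32 =890
r95=1011111 pc6: +64 =954
r96=1100000 pc2: +4 =958
r97=1100001 pc3: +8 =966
r98=1100010 pc3: +8 =974
r99=1100011 pc4: +16 =990
r100=1100100 pc3: +8 =998
r101=1100101 pc4: +16 =1014
r102=1100110 pc4: +16 =1030
r103=1100111 pc5: +32 =1062
r104=1101000 pc3: +8 =1070
r105=1101001 pc4: +16 =1086
r106=1101010 pc4: +16 =1102
r107=1101011 pc5: +32 =1134
r108=1101100 pc4: +16 =1150
r109=1101101 pc5: +32 =1182
r110=1101110 pc5: +32 =1214
r111=1101111 pc6: +64 =1278
r112=1110000 pc3: +8 =1286
r113=1110001 pc4: +16 =1302
r114=1110010 pc4: +16 =1318
r115=1110011 pc5: +32 =1350
r116=1110100 pc4: +16 =1366
r117=1110101 pc5: +32 =1398
r118=1110110 pc5: +32 =1430
r119=1110111 pc6: +64 =1494
r120=1111000 pc4: +16 =1510
r121=1111001 pc5: +32 =1542
r122=1111010 pc5: +32 =1574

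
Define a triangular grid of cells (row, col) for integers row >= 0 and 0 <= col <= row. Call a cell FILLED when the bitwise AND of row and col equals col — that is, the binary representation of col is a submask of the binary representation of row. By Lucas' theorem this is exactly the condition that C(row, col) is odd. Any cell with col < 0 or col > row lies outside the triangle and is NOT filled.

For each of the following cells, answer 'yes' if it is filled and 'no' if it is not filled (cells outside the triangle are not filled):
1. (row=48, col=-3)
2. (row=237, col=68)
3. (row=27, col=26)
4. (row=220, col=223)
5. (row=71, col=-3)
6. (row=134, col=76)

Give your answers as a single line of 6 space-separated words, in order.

(48,-3): col outside [0, 48] -> not filled
(237,68): row=0b11101101, col=0b1000100, row AND col = 0b1000100 = 68; 68 == 68 -> filled
(27,26): row=0b11011, col=0b11010, row AND col = 0b11010 = 26; 26 == 26 -> filled
(220,223): col outside [0, 220] -> not filled
(71,-3): col outside [0, 71] -> not filled
(134,76): row=0b10000110, col=0b1001100, row AND col = 0b100 = 4; 4 != 76 -> empty

Answer: no yes yes no no no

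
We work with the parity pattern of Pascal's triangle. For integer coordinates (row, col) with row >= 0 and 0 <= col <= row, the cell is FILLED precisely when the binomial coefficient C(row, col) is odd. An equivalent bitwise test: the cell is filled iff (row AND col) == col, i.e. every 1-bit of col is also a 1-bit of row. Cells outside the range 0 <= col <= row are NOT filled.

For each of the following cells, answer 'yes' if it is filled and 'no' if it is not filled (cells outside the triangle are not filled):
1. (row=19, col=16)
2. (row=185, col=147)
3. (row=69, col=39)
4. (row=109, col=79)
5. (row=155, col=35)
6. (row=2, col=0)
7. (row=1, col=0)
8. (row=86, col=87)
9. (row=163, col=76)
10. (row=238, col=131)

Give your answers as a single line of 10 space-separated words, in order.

(19,16): row=0b10011, col=0b10000, row AND col = 0b10000 = 16; 16 == 16 -> filled
(185,147): row=0b10111001, col=0b10010011, row AND col = 0b10010001 = 145; 145 != 147 -> empty
(69,39): row=0b1000101, col=0b100111, row AND col = 0b101 = 5; 5 != 39 -> empty
(109,79): row=0b1101101, col=0b1001111, row AND col = 0b1001101 = 77; 77 != 79 -> empty
(155,35): row=0b10011011, col=0b100011, row AND col = 0b11 = 3; 3 != 35 -> empty
(2,0): row=0b10, col=0b0, row AND col = 0b0 = 0; 0 == 0 -> filled
(1,0): row=0b1, col=0b0, row AND col = 0b0 = 0; 0 == 0 -> filled
(86,87): col outside [0, 86] -> not filled
(163,76): row=0b10100011, col=0b1001100, row AND col = 0b0 = 0; 0 != 76 -> empty
(238,131): row=0b11101110, col=0b10000011, row AND col = 0b10000010 = 130; 130 != 131 -> empty

Answer: yes no no no no yes yes no no no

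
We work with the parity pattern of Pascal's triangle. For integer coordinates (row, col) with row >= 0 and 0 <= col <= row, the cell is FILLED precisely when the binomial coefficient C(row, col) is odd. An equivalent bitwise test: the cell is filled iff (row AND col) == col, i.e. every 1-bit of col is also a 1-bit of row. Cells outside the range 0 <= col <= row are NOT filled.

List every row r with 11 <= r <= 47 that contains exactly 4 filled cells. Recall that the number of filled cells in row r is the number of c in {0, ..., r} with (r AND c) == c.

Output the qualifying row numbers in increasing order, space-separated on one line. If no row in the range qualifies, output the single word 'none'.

Answer: 12 17 18 20 24 33 34 36 40

Derivation:
Row r has 2^popcount(r) filled cells, so we need popcount(r) = log2(4) = 2.
Scan r = 11..47 and keep those with exactly 2 one-bits:
r=11=1011 popcount=3 -> skip
r=12=1100 popcount=2 -> KEEP
r=13=1101 popcount=3 -> skip
r=14=1110 popcount=3 -> skip
r=15=1111 popcount=4 -> skip
r=16=10000 popcount=1 -> skip
r=17=10001 popcount=2 -> KEEP
r=18=10010 popcount=2 -> KEEP
r=19=10011 popcount=3 -> skip
r=20=10100 popcount=2 -> KEEP
r=21=10101 popcount=3 -> skip
r=22=10110 popcount=3 -> skip
r=23=10111 popcount=4 -> skip
r=24=11000 popcount=2 -> KEEP
r=25=11001 popcount=3 -> skip
r=26=11010 popcount=3 -> skip
r=27=11011 popcount=4 -> skip
r=28=11100 popcount=3 -> skip
r=29=11101 popcount=4 -> skip
r=30=11110 popcount=4 -> skip
r=31=11111 popcount=5 -> skip
r=32=100000 popcount=1 -> skip
r=33=100001 popcount=2 -> KEEP
r=34=100010 popcount=2 -> KEEP
r=35=100011 popcount=3 -> skip
r=36=100100 popcount=2 -> KEEP
r=37=100101 popcount=3 -> skip
r=38=100110 popcount=3 -> skip
r=39=100111 popcount=4 -> skip
r=40=101000 popcount=2 -> KEEP
r=41=101001 popcount=3 -> skip
r=42=101010 popcount=3 -> skip
r=43=101011 popcount=4 -> skip
r=44=101100 popcount=3 -> skip
r=45=101101 popcount=4 -> skip
r=46=101110 popcount=4 -> skip
r=47=101111 popcount=5 -> skip
Kept rows: 12 17 18 20 24 33 34 36 40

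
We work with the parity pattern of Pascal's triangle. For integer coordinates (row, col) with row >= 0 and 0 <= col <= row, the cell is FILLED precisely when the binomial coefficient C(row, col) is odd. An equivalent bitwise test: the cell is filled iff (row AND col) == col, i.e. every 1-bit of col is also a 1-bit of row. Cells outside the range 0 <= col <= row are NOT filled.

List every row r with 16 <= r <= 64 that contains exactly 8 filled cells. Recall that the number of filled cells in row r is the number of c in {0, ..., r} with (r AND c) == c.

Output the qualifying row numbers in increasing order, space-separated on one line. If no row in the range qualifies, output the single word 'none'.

Answer: 19 21 22 25 26 28 35 37 38 41 42 44 49 50 52 56

Derivation:
Row r has 2^popcount(r) filled cells, so we need popcount(r) = log2(8) = 3.
Scan r = 16..64 and keep those with exactly 3 one-bits:
r=16=10000 popcount=1 -> skip
r=17=10001 popcount=2 -> skip
r=18=10010 popcount=2 -> skip
r=19=10011 popcount=3 -> KEEP
r=20=10100 popcount=2 -> skip
r=21=10101 popcount=3 -> KEEP
r=22=10110 popcount=3 -> KEEP
r=23=10111 popcount=4 -> skip
r=24=11000 popcount=2 -> skip
r=25=11001 popcount=3 -> KEEP
r=26=11010 popcount=3 -> KEEP
r=27=11011 popcount=4 -> skip
r=28=11100 popcount=3 -> KEEP
r=29=11101 popcount=4 -> skip
r=30=11110 popcount=4 -> skip
r=31=11111 popcount=5 -> skip
r=32=100000 popcount=1 -> skip
r=33=100001 popcount=2 -> skip
r=34=100010 popcount=2 -> skip
r=35=100011 popcount=3 -> KEEP
r=36=100100 popcount=2 -> skip
r=37=100101 popcount=3 -> KEEP
r=38=100110 popcount=3 -> KEEP
r=39=100111 popcount=4 -> skip
r=40=101000 popcount=2 -> skip
r=41=101001 popcount=3 -> KEEP
r=42=101010 popcount=3 -> KEEP
r=43=101011 popcount=4 -> skip
r=44=101100 popcount=3 -> KEEP
r=45=101101 popcount=4 -> skip
r=46=101110 popcount=4 -> skip
r=47=101111 popcount=5 -> skip
r=48=110000 popcount=2 -> skip
r=49=110001 popcount=3 -> KEEP
r=50=110010 popcount=3 -> KEEP
r=51=110011 popcount=4 -> skip
r=52=110100 popcount=3 -> KEEP
r=53=110101 popcount=4 -> skip
r=54=110110 popcount=4 -> skip
r=55=110111 popcount=5 -> skip
r=56=111000 popcount=3 -> KEEP
r=57=111001 popcount=4 -> skip
r=58=111010 popcount=4 -> skip
r=59=111011 popcount=5 -> skip
r=60=111100 popcount=4 -> skip
r=61=111101 popcount=5 -> skip
r=62=111110 popcount=5 -> skip
r=63=111111 popcount=6 -> skip
r=64=1000000 popcount=1 -> skip
Kept rows: 19 21 22 25 26 28 35 37 38 41 42 44 49 50 52 56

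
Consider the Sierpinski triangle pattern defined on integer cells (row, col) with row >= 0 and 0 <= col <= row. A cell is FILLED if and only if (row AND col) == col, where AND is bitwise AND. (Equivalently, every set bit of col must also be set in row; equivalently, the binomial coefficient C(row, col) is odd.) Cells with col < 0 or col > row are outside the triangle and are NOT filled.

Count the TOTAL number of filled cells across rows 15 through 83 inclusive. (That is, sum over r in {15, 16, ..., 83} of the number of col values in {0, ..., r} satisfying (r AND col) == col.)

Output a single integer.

Answer: 862

Derivation:
r15=1111 pc4: +16 =16
r16=10000 pc1: +2 =18
r17=10001 pc2: +4 =22
r18=10010 pc2: +4 =26
r19=10011 pc3: +8 =34
r20=10100 pc2: +4 =38
r21=10101 pc3: +8 =46
r22=10110 pc3: +8 =54
r23=10111 pc4: +16 =70
r24=11000 pc2: +4 =74
r25=11001 pc3: +8 =82
r26=11010 pc3: +8 =90
r27=11011 pc4: +16 =106
r28=11100 pc3: +8 =114
r29=11101 pc4: +16 =130
r30=11110 pc4: +16 =146
r31=11111 pc5: +32 =178
r32=100000 pc1: +2 =180
r33=100001 pc2: +4 =184
r34=100010 pc2: +4 =188
r35=100011 pc3: +8 =196
r36=100100 pc2: +4 =200
r37=100101 pc3: +8 =208
r38=100110 pc3: +8 =216
r39=100111 pc4: +16 =232
r40=101000 pc2: +4 =236
r41=101001 pc3: +8 =244
r42=101010 pc3: +8 =252
r43=101011 pc4: +16 =268
r44=101100 pc3: +8 =276
r45=101101 pc4: +16 =292
r46=101110 pc4: +16 =308
r47=101111 pc5: +32 =340
r48=110000 pc2: +4 =344
r49=110001 pc3: +8 =352
r50=110010 pc3: +8 =360
r51=110011 pc4: +16 =376
r52=110100 pc3: +8 =384
r53=110101 pc4: +16 =400
r54=110110 pc4: +16 =416
r55=110111 pc5: +32 =448
r56=111000 pc3: +8 =456
r57=111001 pc4: +16 =472
r58=111010 pc4: +16 =488
r59=111011 pc5: +32 =520
r60=111100 pc4: +16 =536
r61=111101 pc5: +32 =568
r62=111110 pc5: +32 =600
r63=111111 pc6: +64 =664
r64=1000000 pc1: +2 =666
r65=1000001 pc2: +4 =670
r66=1000010 pc2: +4 =674
r67=1000011 pc3: +8 =682
r68=1000100 pc2: +4 =686
r69=1000101 pc3: +8 =694
r70=1000110 pc3: +8 =702
r71=1000111 pc4: +16 =718
r72=1001000 pc2: +4 =722
r73=1001001 pc3: +8 =730
r74=1001010 pc3: +8 =738
r75=1001011 pc4: +16 =754
r76=1001100 pc3: +8 =762
r77=1001101 pc4: +16 =778
r78=1001110 pc4: +16 =794
r79=1001111 pc5: +32 =826
r80=1010000 pc2: +4 =830
r81=1010001 pc3: +8 =838
r82=1010010 pc3: +8 =846
r83=1010011 pc4: +16 =862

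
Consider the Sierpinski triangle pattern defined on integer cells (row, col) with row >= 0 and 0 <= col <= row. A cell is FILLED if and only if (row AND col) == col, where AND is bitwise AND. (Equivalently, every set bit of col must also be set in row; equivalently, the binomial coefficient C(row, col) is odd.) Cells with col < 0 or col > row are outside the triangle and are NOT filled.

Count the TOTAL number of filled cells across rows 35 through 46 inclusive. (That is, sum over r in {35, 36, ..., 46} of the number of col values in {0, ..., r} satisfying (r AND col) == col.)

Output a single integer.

r35=100011 pc3: +8 =8
r36=100100 pc2: +4 =12
r37=100101 pc3: +8 =20
r38=100110 pc3: +8 =28
r39=100111 pc4: +16 =44
r40=101000 pc2: +4 =48
r41=101001 pc3: +8 =56
r42=101010 pc3: +8 =64
r43=101011 pc4: +16 =80
r44=101100 pc3: +8 =88
r45=101101 pc4: +16 =104
r46=101110 pc4: +16 =120

Answer: 120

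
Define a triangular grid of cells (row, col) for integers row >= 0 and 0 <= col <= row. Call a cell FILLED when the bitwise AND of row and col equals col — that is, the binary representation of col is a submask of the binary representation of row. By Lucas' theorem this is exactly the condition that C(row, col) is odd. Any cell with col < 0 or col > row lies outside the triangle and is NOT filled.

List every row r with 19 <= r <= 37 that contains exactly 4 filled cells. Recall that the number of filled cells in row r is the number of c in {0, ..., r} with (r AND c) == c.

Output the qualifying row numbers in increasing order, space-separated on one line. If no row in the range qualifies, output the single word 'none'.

Answer: 20 24 33 34 36

Derivation:
Row r has 2^popcount(r) filled cells, so we need popcount(r) = log2(4) = 2.
Scan r = 19..37 and keep those with exactly 2 one-bits:
r=19=10011 popcount=3 -> skip
r=20=10100 popcount=2 -> KEEP
r=21=10101 popcount=3 -> skip
r=22=10110 popcount=3 -> skip
r=23=10111 popcount=4 -> skip
r=24=11000 popcount=2 -> KEEP
r=25=11001 popcount=3 -> skip
r=26=11010 popcount=3 -> skip
r=27=11011 popcount=4 -> skip
r=28=11100 popcount=3 -> skip
r=29=11101 popcount=4 -> skip
r=30=11110 popcount=4 -> skip
r=31=11111 popcount=5 -> skip
r=32=100000 popcount=1 -> skip
r=33=100001 popcount=2 -> KEEP
r=34=100010 popcount=2 -> KEEP
r=35=100011 popcount=3 -> skip
r=36=100100 popcount=2 -> KEEP
r=37=100101 popcount=3 -> skip
Kept rows: 20 24 33 34 36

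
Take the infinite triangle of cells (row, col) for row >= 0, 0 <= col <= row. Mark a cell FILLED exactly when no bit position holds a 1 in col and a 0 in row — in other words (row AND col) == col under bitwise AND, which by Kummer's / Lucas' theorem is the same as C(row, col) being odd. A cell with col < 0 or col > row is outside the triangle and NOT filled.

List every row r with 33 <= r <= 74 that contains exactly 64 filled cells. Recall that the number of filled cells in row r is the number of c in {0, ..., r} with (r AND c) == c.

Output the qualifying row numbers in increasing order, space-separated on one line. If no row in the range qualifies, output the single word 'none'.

Answer: 63

Derivation:
Row r has 2^popcount(r) filled cells, so we need popcount(r) = log2(64) = 6.
Scan r = 33..74 and keep those with exactly 6 one-bits:
r=33=100001 popcount=2 -> skip
r=34=100010 popcount=2 -> skip
r=35=100011 popcount=3 -> skip
r=36=100100 popcount=2 -> skip
r=37=100101 popcount=3 -> skip
r=38=100110 popcount=3 -> skip
r=39=100111 popcount=4 -> skip
r=40=101000 popcount=2 -> skip
r=41=101001 popcount=3 -> skip
r=42=101010 popcount=3 -> skip
r=43=101011 popcount=4 -> skip
r=44=101100 popcount=3 -> skip
r=45=101101 popcount=4 -> skip
r=46=101110 popcount=4 -> skip
r=47=101111 popcount=5 -> skip
r=48=110000 popcount=2 -> skip
r=49=110001 popcount=3 -> skip
r=50=110010 popcount=3 -> skip
r=51=110011 popcount=4 -> skip
r=52=110100 popcount=3 -> skip
r=53=110101 popcount=4 -> skip
r=54=110110 popcount=4 -> skip
r=55=110111 popcount=5 -> skip
r=56=111000 popcount=3 -> skip
r=57=111001 popcount=4 -> skip
r=58=111010 popcount=4 -> skip
r=59=111011 popcount=5 -> skip
r=60=111100 popcount=4 -> skip
r=61=111101 popcount=5 -> skip
r=62=111110 popcount=5 -> skip
r=63=111111 popcount=6 -> KEEP
r=64=1000000 popcount=1 -> skip
r=65=1000001 popcount=2 -> skip
r=66=1000010 popcount=2 -> skip
r=67=1000011 popcount=3 -> skip
r=68=1000100 popcount=2 -> skip
r=69=1000101 popcount=3 -> skip
r=70=1000110 popcount=3 -> skip
r=71=1000111 popcount=4 -> skip
r=72=1001000 popcount=2 -> skip
r=73=1001001 popcount=3 -> skip
r=74=1001010 popcount=3 -> skip
Kept rows: 63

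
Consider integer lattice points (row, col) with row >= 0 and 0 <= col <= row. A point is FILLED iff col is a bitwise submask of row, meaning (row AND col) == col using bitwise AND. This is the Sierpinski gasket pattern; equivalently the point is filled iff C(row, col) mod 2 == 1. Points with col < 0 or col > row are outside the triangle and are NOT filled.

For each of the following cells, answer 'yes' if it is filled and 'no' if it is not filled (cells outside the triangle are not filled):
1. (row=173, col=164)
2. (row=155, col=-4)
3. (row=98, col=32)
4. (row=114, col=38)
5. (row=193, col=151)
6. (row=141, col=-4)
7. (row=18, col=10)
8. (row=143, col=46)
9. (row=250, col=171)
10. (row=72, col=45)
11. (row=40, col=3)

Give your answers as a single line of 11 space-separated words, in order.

Answer: yes no yes no no no no no no no no

Derivation:
(173,164): row=0b10101101, col=0b10100100, row AND col = 0b10100100 = 164; 164 == 164 -> filled
(155,-4): col outside [0, 155] -> not filled
(98,32): row=0b1100010, col=0b100000, row AND col = 0b100000 = 32; 32 == 32 -> filled
(114,38): row=0b1110010, col=0b100110, row AND col = 0b100010 = 34; 34 != 38 -> empty
(193,151): row=0b11000001, col=0b10010111, row AND col = 0b10000001 = 129; 129 != 151 -> empty
(141,-4): col outside [0, 141] -> not filled
(18,10): row=0b10010, col=0b1010, row AND col = 0b10 = 2; 2 != 10 -> empty
(143,46): row=0b10001111, col=0b101110, row AND col = 0b1110 = 14; 14 != 46 -> empty
(250,171): row=0b11111010, col=0b10101011, row AND col = 0b10101010 = 170; 170 != 171 -> empty
(72,45): row=0b1001000, col=0b101101, row AND col = 0b1000 = 8; 8 != 45 -> empty
(40,3): row=0b101000, col=0b11, row AND col = 0b0 = 0; 0 != 3 -> empty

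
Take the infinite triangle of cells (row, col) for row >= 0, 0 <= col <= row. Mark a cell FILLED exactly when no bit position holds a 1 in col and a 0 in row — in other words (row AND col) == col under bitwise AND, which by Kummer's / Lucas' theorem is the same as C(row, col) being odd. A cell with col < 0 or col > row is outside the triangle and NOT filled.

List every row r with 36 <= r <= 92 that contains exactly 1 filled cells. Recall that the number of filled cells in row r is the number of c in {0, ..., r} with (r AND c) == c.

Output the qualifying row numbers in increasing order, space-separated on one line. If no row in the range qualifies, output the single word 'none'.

Row r has 2^popcount(r) filled cells, so we need popcount(r) = log2(1) = 0.
Scan r = 36..92 and keep those with exactly 0 one-bits:
r=36=100100 popcount=2 -> skip
r=37=100101 popcount=3 -> skip
r=38=100110 popcount=3 -> skip
r=39=100111 popcount=4 -> skip
r=40=101000 popcount=2 -> skip
r=41=101001 popcount=3 -> skip
r=42=101010 popcount=3 -> skip
r=43=101011 popcount=4 -> skip
r=44=101100 popcount=3 -> skip
r=45=101101 popcount=4 -> skip
r=46=101110 popcount=4 -> skip
r=47=101111 popcount=5 -> skip
r=48=110000 popcount=2 -> skip
r=49=110001 popcount=3 -> skip
r=50=110010 popcount=3 -> skip
r=51=110011 popcount=4 -> skip
r=52=110100 popcount=3 -> skip
r=53=110101 popcount=4 -> skip
r=54=110110 popcount=4 -> skip
r=55=110111 popcount=5 -> skip
r=56=111000 popcount=3 -> skip
r=57=111001 popcount=4 -> skip
r=58=111010 popcount=4 -> skip
r=59=111011 popcount=5 -> skip
r=60=111100 popcount=4 -> skip
r=61=111101 popcount=5 -> skip
r=62=111110 popcount=5 -> skip
r=63=111111 popcount=6 -> skip
r=64=1000000 popcount=1 -> skip
r=65=1000001 popcount=2 -> skip
r=66=1000010 popcount=2 -> skip
r=67=1000011 popcount=3 -> skip
r=68=1000100 popcount=2 -> skip
r=69=1000101 popcount=3 -> skip
r=70=1000110 popcount=3 -> skip
r=71=1000111 popcount=4 -> skip
r=72=1001000 popcount=2 -> skip
r=73=1001001 popcount=3 -> skip
r=74=1001010 popcount=3 -> skip
r=75=1001011 popcount=4 -> skip
r=76=1001100 popcount=3 -> skip
r=77=1001101 popcount=4 -> skip
r=78=1001110 popcount=4 -> skip
r=79=1001111 popcount=5 -> skip
r=80=1010000 popcount=2 -> skip
r=81=1010001 popcount=3 -> skip
r=82=1010010 popcount=3 -> skip
r=83=1010011 popcount=4 -> skip
r=84=1010100 popcount=3 -> skip
r=85=1010101 popcount=4 -> skip
r=86=1010110 popcount=4 -> skip
r=87=1010111 popcount=5 -> skip
r=88=1011000 popcount=3 -> skip
r=89=1011001 popcount=4 -> skip
r=90=1011010 popcount=4 -> skip
r=91=1011011 popcount=5 -> skip
r=92=1011100 popcount=4 -> skip
Kept rows: none

Answer: none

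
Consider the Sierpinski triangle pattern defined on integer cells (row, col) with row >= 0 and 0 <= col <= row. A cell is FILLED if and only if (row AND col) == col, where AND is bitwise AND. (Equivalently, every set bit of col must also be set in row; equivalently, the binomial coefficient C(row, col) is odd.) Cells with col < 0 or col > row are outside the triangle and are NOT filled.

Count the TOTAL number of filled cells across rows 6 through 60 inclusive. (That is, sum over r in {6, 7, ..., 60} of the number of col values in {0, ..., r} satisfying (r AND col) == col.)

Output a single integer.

r6=110 pc2: +4 =4
r7=111 pc3: +8 =12
r8=1000 pc1: +2 =14
r9=1001 pc2: +4 =18
r10=1010 pc2: +4 =22
r11=1011 pc3: +8 =30
r12=1100 pc2: +4 =34
r13=1101 pc3: +8 =42
r14=1110 pc3: +8 =50
r15=1111 pc4: +16 =66
r16=10000 pc1: +2 =68
r17=10001 pc2: +4 =72
r18=10010 pc2: +4 =76
r19=10011 pc3: +8 =84
r20=10100 pc2: +4 =88
r21=10101 pc3: +8 =96
r22=10110 pc3: +8 =104
r23=10111 pc4: +16 =120
r24=11000 pc2: +4 =124
r25=11001 pc3: +8 =132
r26=11010 pc3: +8 =140
r27=11011 pc4: +16 =156
r28=11100 pc3: +8 =164
r29=11101 pc4: +16 =180
r30=11110 pc4: +16 =196
r31=11111 pc5: +32 =228
r32=100000 pc1: +2 =230
r33=100001 pc2: +4 =234
r34=100010 pc2: +4 =238
r35=100011 pc3: +8 =246
r36=100100 pc2: +4 =250
r37=100101 pc3: +8 =258
r38=100110 pc3: +8 =266
r39=100111 pc4: +16 =282
r40=101000 pc2: +4 =286
r41=101001 pc3: +8 =294
r42=101010 pc3: +8 =302
r43=101011 pc4: +16 =318
r44=101100 pc3: +8 =326
r45=101101 pc4: +16 =342
r46=101110 pc4: +16 =358
r47=101111 pc5: +32 =390
r48=110000 pc2: +4 =394
r49=110001 pc3: +8 =402
r50=110010 pc3: +8 =410
r51=110011 pc4: +16 =426
r52=110100 pc3: +8 =434
r53=110101 pc4: +16 =450
r54=110110 pc4: +16 =466
r55=110111 pc5: +32 =498
r56=111000 pc3: +8 =506
r57=111001 pc4: +16 =522
r58=111010 pc4: +16 =538
r59=111011 pc5: +32 =570
r60=111100 pc4: +16 =586

Answer: 586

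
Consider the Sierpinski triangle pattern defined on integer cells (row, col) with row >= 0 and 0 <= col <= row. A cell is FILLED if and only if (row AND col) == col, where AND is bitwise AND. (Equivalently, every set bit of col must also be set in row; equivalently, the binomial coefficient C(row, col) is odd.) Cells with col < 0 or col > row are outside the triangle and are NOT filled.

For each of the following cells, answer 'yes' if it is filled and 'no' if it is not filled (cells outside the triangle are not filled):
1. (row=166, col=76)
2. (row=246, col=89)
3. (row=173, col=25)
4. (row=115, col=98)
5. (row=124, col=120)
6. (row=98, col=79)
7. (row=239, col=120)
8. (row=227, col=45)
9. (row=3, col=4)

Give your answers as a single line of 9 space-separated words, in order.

(166,76): row=0b10100110, col=0b1001100, row AND col = 0b100 = 4; 4 != 76 -> empty
(246,89): row=0b11110110, col=0b1011001, row AND col = 0b1010000 = 80; 80 != 89 -> empty
(173,25): row=0b10101101, col=0b11001, row AND col = 0b1001 = 9; 9 != 25 -> empty
(115,98): row=0b1110011, col=0b1100010, row AND col = 0b1100010 = 98; 98 == 98 -> filled
(124,120): row=0b1111100, col=0b1111000, row AND col = 0b1111000 = 120; 120 == 120 -> filled
(98,79): row=0b1100010, col=0b1001111, row AND col = 0b1000010 = 66; 66 != 79 -> empty
(239,120): row=0b11101111, col=0b1111000, row AND col = 0b1101000 = 104; 104 != 120 -> empty
(227,45): row=0b11100011, col=0b101101, row AND col = 0b100001 = 33; 33 != 45 -> empty
(3,4): col outside [0, 3] -> not filled

Answer: no no no yes yes no no no no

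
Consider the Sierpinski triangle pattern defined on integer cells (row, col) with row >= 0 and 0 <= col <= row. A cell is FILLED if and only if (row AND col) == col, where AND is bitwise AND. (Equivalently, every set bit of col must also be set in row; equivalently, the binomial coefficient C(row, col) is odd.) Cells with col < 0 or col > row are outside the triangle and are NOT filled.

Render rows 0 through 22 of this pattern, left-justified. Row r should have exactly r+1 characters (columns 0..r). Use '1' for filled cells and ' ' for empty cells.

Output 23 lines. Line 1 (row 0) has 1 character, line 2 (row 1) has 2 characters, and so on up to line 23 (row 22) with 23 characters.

Answer: 1
11
1 1
1111
1   1
11  11
1 1 1 1
11111111
1       1
11      11
1 1     1 1
1111    1111
1   1   1   1
11  11  11  11
1 1 1 1 1 1 1 1
1111111111111111
1               1
11              11
1 1             1 1
1111            1111
1   1           1   1
11  11          11  11
1 1 1 1         1 1 1 1

Derivation:
r0=0: 1
r1=1: 11
r2=10: 1 1
r3=11: 1111
r4=100: 1   1
r5=101: 11  11
r6=110: 1 1 1 1
r7=111: 11111111
r8=1000: 1       1
r9=1001: 11      11
r10=1010: 1 1     1 1
r11=1011: 1111    1111
r12=1100: 1   1   1   1
r13=1101: 11  11  11  11
r14=1110: 1 1 1 1 1 1 1 1
r15=1111: 1111111111111111
r16=10000: 1               1
r17=10001: 11              11
r18=10010: 1 1             1 1
r19=10011: 1111            1111
r20=10100: 1   1           1   1
r21=10101: 11  11          11  11
r22=10110: 1 1 1 1         1 1 1 1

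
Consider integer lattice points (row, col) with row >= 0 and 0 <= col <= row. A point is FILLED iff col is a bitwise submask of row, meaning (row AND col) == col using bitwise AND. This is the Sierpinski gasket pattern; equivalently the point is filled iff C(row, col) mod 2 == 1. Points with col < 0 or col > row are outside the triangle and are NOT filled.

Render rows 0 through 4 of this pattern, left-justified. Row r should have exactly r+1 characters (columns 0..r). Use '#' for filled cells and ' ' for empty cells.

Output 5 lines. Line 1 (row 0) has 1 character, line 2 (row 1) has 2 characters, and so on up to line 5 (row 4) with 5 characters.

r0=0: #
r1=1: ##
r2=10: # #
r3=11: ####
r4=100: #   #

Answer: #
##
# #
####
#   #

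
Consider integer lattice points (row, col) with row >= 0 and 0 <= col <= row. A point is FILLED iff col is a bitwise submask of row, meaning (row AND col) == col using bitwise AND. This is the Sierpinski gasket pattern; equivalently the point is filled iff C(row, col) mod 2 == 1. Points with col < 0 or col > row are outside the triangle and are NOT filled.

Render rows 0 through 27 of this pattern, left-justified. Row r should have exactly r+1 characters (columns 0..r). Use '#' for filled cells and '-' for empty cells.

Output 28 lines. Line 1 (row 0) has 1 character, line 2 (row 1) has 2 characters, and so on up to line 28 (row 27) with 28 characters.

Answer: #
##
#-#
####
#---#
##--##
#-#-#-#
########
#-------#
##------##
#-#-----#-#
####----####
#---#---#---#
##--##--##--##
#-#-#-#-#-#-#-#
################
#---------------#
##--------------##
#-#-------------#-#
####------------####
#---#-----------#---#
##--##----------##--##
#-#-#-#---------#-#-#-#
########--------########
#-------#-------#-------#
##------##------##------##
#-#-----#-#-----#-#-----#-#
####----####----####----####

Derivation:
r0=0: #
r1=1: ##
r2=10: #-#
r3=11: ####
r4=100: #---#
r5=101: ##--##
r6=110: #-#-#-#
r7=111: ########
r8=1000: #-------#
r9=1001: ##------##
r10=1010: #-#-----#-#
r11=1011: ####----####
r12=1100: #---#---#---#
r13=1101: ##--##--##--##
r14=1110: #-#-#-#-#-#-#-#
r15=1111: ################
r16=10000: #---------------#
r17=10001: ##--------------##
r18=10010: #-#-------------#-#
r19=10011: ####------------####
r20=10100: #---#-----------#---#
r21=10101: ##--##----------##--##
r22=10110: #-#-#-#---------#-#-#-#
r23=10111: ########--------########
r24=11000: #-------#-------#-------#
r25=11001: ##------##------##------##
r26=11010: #-#-----#-#-----#-#-----#-#
r27=11011: ####----####----####----####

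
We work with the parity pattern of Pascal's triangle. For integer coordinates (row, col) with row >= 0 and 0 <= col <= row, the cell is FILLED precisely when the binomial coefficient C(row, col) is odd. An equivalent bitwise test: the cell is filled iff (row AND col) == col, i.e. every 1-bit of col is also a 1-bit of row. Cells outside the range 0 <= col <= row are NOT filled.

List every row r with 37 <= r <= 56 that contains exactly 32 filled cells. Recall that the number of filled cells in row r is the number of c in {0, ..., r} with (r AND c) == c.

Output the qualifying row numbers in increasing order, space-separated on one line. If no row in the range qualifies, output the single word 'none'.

Row r has 2^popcount(r) filled cells, so we need popcount(r) = log2(32) = 5.
Scan r = 37..56 and keep those with exactly 5 one-bits:
r=37=100101 popcount=3 -> skip
r=38=100110 popcount=3 -> skip
r=39=100111 popcount=4 -> skip
r=40=101000 popcount=2 -> skip
r=41=101001 popcount=3 -> skip
r=42=101010 popcount=3 -> skip
r=43=101011 popcount=4 -> skip
r=44=101100 popcount=3 -> skip
r=45=101101 popcount=4 -> skip
r=46=101110 popcount=4 -> skip
r=47=101111 popcount=5 -> KEEP
r=48=110000 popcount=2 -> skip
r=49=110001 popcount=3 -> skip
r=50=110010 popcount=3 -> skip
r=51=110011 popcount=4 -> skip
r=52=110100 popcount=3 -> skip
r=53=110101 popcount=4 -> skip
r=54=110110 popcount=4 -> skip
r=55=110111 popcount=5 -> KEEP
r=56=111000 popcount=3 -> skip
Kept rows: 47 55

Answer: 47 55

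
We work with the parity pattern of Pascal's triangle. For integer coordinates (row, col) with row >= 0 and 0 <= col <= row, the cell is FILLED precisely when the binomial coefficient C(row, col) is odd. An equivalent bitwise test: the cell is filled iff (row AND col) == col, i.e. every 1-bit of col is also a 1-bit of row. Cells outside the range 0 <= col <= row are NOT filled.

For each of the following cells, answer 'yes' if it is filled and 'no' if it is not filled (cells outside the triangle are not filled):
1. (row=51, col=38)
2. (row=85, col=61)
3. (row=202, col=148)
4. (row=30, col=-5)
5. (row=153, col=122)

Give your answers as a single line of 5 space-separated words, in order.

Answer: no no no no no

Derivation:
(51,38): row=0b110011, col=0b100110, row AND col = 0b100010 = 34; 34 != 38 -> empty
(85,61): row=0b1010101, col=0b111101, row AND col = 0b10101 = 21; 21 != 61 -> empty
(202,148): row=0b11001010, col=0b10010100, row AND col = 0b10000000 = 128; 128 != 148 -> empty
(30,-5): col outside [0, 30] -> not filled
(153,122): row=0b10011001, col=0b1111010, row AND col = 0b11000 = 24; 24 != 122 -> empty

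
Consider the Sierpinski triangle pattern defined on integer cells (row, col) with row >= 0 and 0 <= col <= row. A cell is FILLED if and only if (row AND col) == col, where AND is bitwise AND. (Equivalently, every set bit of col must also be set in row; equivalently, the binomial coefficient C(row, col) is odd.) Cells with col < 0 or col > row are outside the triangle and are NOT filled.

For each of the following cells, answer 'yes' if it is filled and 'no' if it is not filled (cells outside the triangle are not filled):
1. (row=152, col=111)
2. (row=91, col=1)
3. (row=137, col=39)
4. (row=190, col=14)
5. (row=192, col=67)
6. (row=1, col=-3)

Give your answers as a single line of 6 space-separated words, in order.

Answer: no yes no yes no no

Derivation:
(152,111): row=0b10011000, col=0b1101111, row AND col = 0b1000 = 8; 8 != 111 -> empty
(91,1): row=0b1011011, col=0b1, row AND col = 0b1 = 1; 1 == 1 -> filled
(137,39): row=0b10001001, col=0b100111, row AND col = 0b1 = 1; 1 != 39 -> empty
(190,14): row=0b10111110, col=0b1110, row AND col = 0b1110 = 14; 14 == 14 -> filled
(192,67): row=0b11000000, col=0b1000011, row AND col = 0b1000000 = 64; 64 != 67 -> empty
(1,-3): col outside [0, 1] -> not filled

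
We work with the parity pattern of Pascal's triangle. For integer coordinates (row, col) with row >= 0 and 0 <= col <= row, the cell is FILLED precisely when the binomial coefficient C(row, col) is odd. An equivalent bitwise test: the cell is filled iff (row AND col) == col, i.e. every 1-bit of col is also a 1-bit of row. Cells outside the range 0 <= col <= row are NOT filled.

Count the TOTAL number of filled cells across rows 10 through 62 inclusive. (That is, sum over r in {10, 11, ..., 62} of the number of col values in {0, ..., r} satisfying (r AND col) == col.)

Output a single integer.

Answer: 632

Derivation:
r10=1010 pc2: +4 =4
r11=1011 pc3: +8 =12
r12=1100 pc2: +4 =16
r13=1101 pc3: +8 =24
r14=1110 pc3: +8 =32
r15=1111 pc4: +16 =48
r16=10000 pc1: +2 =50
r17=10001 pc2: +4 =54
r18=10010 pc2: +4 =58
r19=10011 pc3: +8 =66
r20=10100 pc2: +4 =70
r21=10101 pc3: +8 =78
r22=10110 pc3: +8 =86
r23=10111 pc4: +16 =102
r24=11000 pc2: +4 =106
r25=11001 pc3: +8 =114
r26=11010 pc3: +8 =122
r27=11011 pc4: +16 =138
r28=11100 pc3: +8 =146
r29=11101 pc4: +16 =162
r30=11110 pc4: +16 =178
r31=11111 pc5: +32 =210
r32=100000 pc1: +2 =212
r33=100001 pc2: +4 =216
r34=100010 pc2: +4 =220
r35=100011 pc3: +8 =228
r36=100100 pc2: +4 =232
r37=100101 pc3: +8 =240
r38=100110 pc3: +8 =248
r39=100111 pc4: +16 =264
r40=101000 pc2: +4 =268
r41=101001 pc3: +8 =276
r42=101010 pc3: +8 =284
r43=101011 pc4: +16 =300
r44=101100 pc3: +8 =308
r45=101101 pc4: +16 =324
r46=101110 pc4: +16 =340
r47=101111 pc5: +32 =372
r48=110000 pc2: +4 =376
r49=110001 pc3: +8 =384
r50=110010 pc3: +8 =392
r51=110011 pc4: +16 =408
r52=110100 pc3: +8 =416
r53=110101 pc4: +16 =432
r54=110110 pc4: +16 =448
r55=110111 pc5: +32 =480
r56=111000 pc3: +8 =488
r57=111001 pc4: +16 =504
r58=111010 pc4: +16 =520
r59=111011 pc5: +32 =552
r60=111100 pc4: +16 =568
r61=111101 pc5: +32 =600
r62=111110 pc5: +32 =632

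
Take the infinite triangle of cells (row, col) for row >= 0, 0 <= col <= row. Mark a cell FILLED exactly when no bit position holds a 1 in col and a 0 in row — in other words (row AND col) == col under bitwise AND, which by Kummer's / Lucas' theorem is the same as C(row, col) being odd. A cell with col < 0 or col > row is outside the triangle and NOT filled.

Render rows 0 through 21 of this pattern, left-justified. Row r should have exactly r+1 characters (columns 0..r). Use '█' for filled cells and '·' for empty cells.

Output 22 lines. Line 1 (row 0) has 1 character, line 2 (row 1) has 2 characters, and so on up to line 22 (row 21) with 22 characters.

r0=0: █
r1=1: ██
r2=10: █·█
r3=11: ████
r4=100: █···█
r5=101: ██··██
r6=110: █·█·█·█
r7=111: ████████
r8=1000: █·······█
r9=1001: ██······██
r10=1010: █·█·····█·█
r11=1011: ████····████
r12=1100: █···█···█···█
r13=1101: ██··██··██··██
r14=1110: █·█·█·█·█·█·█·█
r15=1111: ████████████████
r16=10000: █···············█
r17=10001: ██··············██
r18=10010: █·█·············█·█
r19=10011: ████············████
r20=10100: █···█···········█···█
r21=10101: ██··██··········██··██

Answer: █
██
█·█
████
█···█
██··██
█·█·█·█
████████
█·······█
██······██
█·█·····█·█
████····████
█···█···█···█
██··██··██··██
█·█·█·█·█·█·█·█
████████████████
█···············█
██··············██
█·█·············█·█
████············████
█···█···········█···█
██··██··········██··██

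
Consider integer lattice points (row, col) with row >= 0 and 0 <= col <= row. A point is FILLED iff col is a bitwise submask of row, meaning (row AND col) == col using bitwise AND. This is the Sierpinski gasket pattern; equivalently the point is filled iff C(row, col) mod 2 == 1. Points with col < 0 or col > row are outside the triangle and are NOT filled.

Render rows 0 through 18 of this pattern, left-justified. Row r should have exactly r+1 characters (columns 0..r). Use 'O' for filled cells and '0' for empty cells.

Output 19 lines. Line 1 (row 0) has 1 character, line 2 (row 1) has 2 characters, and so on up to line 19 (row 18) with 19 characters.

r0=0: O
r1=1: OO
r2=10: O0O
r3=11: OOOO
r4=100: O000O
r5=101: OO00OO
r6=110: O0O0O0O
r7=111: OOOOOOOO
r8=1000: O0000000O
r9=1001: OO000000OO
r10=1010: O0O00000O0O
r11=1011: OOOO0000OOOO
r12=1100: O000O000O000O
r13=1101: OO00OO00OO00OO
r14=1110: O0O0O0O0O0O0O0O
r15=1111: OOOOOOOOOOOOOOOO
r16=10000: O000000000000000O
r17=10001: OO00000000000000OO
r18=10010: O0O0000000000000O0O

Answer: O
OO
O0O
OOOO
O000O
OO00OO
O0O0O0O
OOOOOOOO
O0000000O
OO000000OO
O0O00000O0O
OOOO0000OOOO
O000O000O000O
OO00OO00OO00OO
O0O0O0O0O0O0O0O
OOOOOOOOOOOOOOOO
O000000000000000O
OO00000000000000OO
O0O0000000000000O0O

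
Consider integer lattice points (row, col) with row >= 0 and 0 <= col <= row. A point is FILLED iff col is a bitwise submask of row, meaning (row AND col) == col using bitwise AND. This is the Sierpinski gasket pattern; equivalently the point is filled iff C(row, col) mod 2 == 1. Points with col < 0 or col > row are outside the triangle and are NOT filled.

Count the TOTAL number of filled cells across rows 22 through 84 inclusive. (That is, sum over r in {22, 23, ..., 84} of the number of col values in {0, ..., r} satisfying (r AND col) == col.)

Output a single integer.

r22=10110 pc3: +8 =8
r23=10111 pc4: +16 =24
r24=11000 pc2: +4 =28
r25=11001 pc3: +8 =36
r26=11010 pc3: +8 =44
r27=11011 pc4: +16 =60
r28=11100 pc3: +8 =68
r29=11101 pc4: +16 =84
r30=11110 pc4: +16 =100
r31=11111 pc5: +32 =132
r32=100000 pc1: +2 =134
r33=100001 pc2: +4 =138
r34=100010 pc2: +4 =142
r35=100011 pc3: +8 =150
r36=100100 pc2: +4 =154
r37=100101 pc3: +8 =162
r38=100110 pc3: +8 =170
r39=100111 pc4: +16 =186
r40=101000 pc2: +4 =190
r41=101001 pc3: +8 =198
r42=101010 pc3: +8 =206
r43=101011 pc4: +16 =222
r44=101100 pc3: +8 =230
r45=101101 pc4: +16 =246
r46=101110 pc4: +16 =262
r47=101111 pc5: +32 =294
r48=110000 pc2: +4 =298
r49=110001 pc3: +8 =306
r50=110010 pc3: +8 =314
r51=110011 pc4: +16 =330
r52=110100 pc3: +8 =338
r53=110101 pc4: +16 =354
r54=110110 pc4: +16 =370
r55=110111 pc5: +32 =402
r56=111000 pc3: +8 =410
r57=111001 pc4: +16 =426
r58=111010 pc4: +16 =442
r59=111011 pc5: +32 =474
r60=111100 pc4: +16 =490
r61=111101 pc5: +32 =522
r62=111110 pc5: +32 =554
r63=111111 pc6: +64 =618
r64=1000000 pc1: +2 =620
r65=1000001 pc2: +4 =624
r66=1000010 pc2: +4 =628
r67=1000011 pc3: +8 =636
r68=1000100 pc2: +4 =640
r69=1000101 pc3: +8 =648
r70=1000110 pc3: +8 =656
r71=1000111 pc4: +16 =672
r72=1001000 pc2: +4 =676
r73=1001001 pc3: +8 =684
r74=1001010 pc3: +8 =692
r75=1001011 pc4: +16 =708
r76=1001100 pc3: +8 =716
r77=1001101 pc4: +16 =732
r78=1001110 pc4: +16 =748
r79=1001111 pc5: +32 =780
r80=1010000 pc2: +4 =784
r81=1010001 pc3: +8 =792
r82=1010010 pc3: +8 =800
r83=1010011 pc4: +16 =816
r84=1010100 pc3: +8 =824

Answer: 824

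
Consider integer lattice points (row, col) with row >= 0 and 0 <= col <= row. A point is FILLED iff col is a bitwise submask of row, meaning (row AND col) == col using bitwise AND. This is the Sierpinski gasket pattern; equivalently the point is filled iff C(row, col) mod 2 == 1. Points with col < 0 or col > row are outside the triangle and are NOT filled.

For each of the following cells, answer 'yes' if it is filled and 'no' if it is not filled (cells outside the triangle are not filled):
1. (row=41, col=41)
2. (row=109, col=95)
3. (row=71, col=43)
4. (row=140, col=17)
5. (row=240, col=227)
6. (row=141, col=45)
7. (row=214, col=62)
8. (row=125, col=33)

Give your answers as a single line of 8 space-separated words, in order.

Answer: yes no no no no no no yes

Derivation:
(41,41): row=0b101001, col=0b101001, row AND col = 0b101001 = 41; 41 == 41 -> filled
(109,95): row=0b1101101, col=0b1011111, row AND col = 0b1001101 = 77; 77 != 95 -> empty
(71,43): row=0b1000111, col=0b101011, row AND col = 0b11 = 3; 3 != 43 -> empty
(140,17): row=0b10001100, col=0b10001, row AND col = 0b0 = 0; 0 != 17 -> empty
(240,227): row=0b11110000, col=0b11100011, row AND col = 0b11100000 = 224; 224 != 227 -> empty
(141,45): row=0b10001101, col=0b101101, row AND col = 0b1101 = 13; 13 != 45 -> empty
(214,62): row=0b11010110, col=0b111110, row AND col = 0b10110 = 22; 22 != 62 -> empty
(125,33): row=0b1111101, col=0b100001, row AND col = 0b100001 = 33; 33 == 33 -> filled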